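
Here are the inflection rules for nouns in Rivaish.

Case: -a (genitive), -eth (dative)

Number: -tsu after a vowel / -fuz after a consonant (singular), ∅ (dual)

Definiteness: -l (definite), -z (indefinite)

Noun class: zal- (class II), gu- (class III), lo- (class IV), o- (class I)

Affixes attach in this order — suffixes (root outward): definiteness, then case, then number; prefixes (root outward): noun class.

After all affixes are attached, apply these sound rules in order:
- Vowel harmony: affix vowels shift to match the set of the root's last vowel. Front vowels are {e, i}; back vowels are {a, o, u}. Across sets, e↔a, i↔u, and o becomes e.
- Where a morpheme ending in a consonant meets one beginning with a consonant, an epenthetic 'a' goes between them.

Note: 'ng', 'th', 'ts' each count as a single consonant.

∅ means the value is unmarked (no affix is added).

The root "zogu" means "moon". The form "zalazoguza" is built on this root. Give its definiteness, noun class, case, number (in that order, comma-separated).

Segment: zal-zogu-z-a.
definiteness: -z → indefinite.
noun class: zal- → class II.
case: -a → genitive.
number: ∅ → dual.

indefinite, class II, genitive, dual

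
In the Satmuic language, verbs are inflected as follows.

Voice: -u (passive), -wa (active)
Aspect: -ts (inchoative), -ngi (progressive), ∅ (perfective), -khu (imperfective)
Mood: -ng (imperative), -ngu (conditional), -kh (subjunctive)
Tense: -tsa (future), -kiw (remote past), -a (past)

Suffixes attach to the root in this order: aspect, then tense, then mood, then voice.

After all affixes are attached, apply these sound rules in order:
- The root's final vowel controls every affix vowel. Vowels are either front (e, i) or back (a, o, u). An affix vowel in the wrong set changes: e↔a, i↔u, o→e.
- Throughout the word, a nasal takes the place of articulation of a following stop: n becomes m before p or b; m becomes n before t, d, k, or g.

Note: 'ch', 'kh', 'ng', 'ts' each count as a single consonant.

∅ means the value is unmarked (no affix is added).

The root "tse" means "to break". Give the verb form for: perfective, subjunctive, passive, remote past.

tsekiwkhi

aspect = perfective: zero marking, form stays tse.
Attach tense remote past -kiw → tsekiw.
Attach mood subjunctive -kh → tsekiwkh.
Attach voice passive -u → tsekiwkhu.
Apply vowel harmony: tsekiwkhu → tsekiwkhi.
Nasal assimilation: no change.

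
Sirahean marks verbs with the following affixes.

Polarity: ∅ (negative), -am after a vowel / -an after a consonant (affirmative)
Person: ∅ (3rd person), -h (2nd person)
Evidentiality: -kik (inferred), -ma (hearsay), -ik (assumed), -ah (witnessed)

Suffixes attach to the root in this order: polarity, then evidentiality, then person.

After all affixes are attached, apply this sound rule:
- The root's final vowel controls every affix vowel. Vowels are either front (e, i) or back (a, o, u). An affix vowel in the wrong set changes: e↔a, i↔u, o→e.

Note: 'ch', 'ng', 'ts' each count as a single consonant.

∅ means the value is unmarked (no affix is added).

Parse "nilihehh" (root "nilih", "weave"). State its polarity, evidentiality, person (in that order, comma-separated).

Segment: nilih-ah-h.
polarity: ∅ → negative.
evidentiality: -ah → witnessed.
person: -h → 2nd person.

negative, witnessed, 2nd person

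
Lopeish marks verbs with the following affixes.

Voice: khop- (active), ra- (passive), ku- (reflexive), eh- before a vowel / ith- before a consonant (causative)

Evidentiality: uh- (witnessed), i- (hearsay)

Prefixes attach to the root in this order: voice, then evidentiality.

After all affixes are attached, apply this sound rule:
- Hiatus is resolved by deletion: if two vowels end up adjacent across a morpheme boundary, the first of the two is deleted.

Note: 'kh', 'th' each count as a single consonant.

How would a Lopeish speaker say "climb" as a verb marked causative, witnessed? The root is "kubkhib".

uhithkubkhib

Attach voice causative ith- (before consonant 'k') → ithkubkhib.
Attach evidentiality witnessed uh- → uhithkubkhib.
Vowel deletion: no change.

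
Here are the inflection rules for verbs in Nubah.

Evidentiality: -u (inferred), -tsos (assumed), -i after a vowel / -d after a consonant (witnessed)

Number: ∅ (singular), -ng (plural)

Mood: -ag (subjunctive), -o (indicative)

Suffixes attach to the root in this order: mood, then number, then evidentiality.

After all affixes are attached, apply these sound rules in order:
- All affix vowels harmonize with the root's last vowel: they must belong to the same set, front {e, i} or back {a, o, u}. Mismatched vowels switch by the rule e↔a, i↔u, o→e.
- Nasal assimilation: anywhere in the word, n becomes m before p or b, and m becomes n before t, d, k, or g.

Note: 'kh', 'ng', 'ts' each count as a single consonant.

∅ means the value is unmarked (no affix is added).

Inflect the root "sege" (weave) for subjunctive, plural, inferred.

Attach mood subjunctive -ag → segeag.
Attach number plural -ng → segeagng.
Attach evidentiality inferred -u → segeagngu.
Apply vowel harmony: segeagngu → segeegngi.
Nasal assimilation: no change.

segeegngi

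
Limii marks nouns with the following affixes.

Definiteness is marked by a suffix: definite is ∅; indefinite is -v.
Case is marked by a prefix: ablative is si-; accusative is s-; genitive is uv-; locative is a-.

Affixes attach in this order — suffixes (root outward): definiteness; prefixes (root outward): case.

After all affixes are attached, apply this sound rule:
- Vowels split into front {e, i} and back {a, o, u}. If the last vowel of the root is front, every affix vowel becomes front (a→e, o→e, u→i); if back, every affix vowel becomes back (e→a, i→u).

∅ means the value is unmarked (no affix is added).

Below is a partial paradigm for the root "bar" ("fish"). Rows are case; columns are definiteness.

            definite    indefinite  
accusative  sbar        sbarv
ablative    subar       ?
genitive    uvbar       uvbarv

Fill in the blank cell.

Attach case ablative si- → sibar.
Attach definiteness indefinite -v → sibarv.
Apply vowel harmony: sibarv → subarv.

subarv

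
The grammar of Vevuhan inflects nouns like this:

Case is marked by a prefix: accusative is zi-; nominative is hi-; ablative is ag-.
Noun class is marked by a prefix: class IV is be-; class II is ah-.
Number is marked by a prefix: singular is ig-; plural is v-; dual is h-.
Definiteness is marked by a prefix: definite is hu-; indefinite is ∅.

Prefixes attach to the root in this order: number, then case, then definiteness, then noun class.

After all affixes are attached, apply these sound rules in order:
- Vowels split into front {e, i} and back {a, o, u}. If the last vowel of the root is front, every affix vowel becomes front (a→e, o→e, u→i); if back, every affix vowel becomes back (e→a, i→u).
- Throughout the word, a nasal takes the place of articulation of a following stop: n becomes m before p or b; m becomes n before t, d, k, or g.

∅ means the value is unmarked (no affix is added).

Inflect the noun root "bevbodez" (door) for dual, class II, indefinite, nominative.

Attach number dual h- → hbevbodez.
Attach case nominative hi- → hihbevbodez.
definiteness = indefinite: zero marking, form stays hihbevbodez.
Attach noun class class II ah- → ahhihbevbodez.
Apply vowel harmony: ahhihbevbodez → ehhihbevbodez.
Nasal assimilation: no change.

ehhihbevbodez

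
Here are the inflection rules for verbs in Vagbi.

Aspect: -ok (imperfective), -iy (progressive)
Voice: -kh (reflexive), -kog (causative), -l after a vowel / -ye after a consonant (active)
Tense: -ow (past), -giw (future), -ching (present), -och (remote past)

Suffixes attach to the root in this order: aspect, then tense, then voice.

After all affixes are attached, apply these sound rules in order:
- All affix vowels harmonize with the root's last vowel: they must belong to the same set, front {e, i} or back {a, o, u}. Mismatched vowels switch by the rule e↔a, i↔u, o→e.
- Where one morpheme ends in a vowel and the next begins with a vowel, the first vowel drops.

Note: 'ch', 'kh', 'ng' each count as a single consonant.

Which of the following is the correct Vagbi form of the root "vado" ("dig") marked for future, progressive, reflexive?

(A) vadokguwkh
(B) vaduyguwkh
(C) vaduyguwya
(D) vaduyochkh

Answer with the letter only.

Attach aspect progressive -iy → vadoiy.
Attach tense future -giw → vadoiygiw.
Attach voice reflexive -kh → vadoiygiwkh.
Apply vowel harmony: vadoiygiwkh → vadouyguwkh.
Apply vowel deletion: vadouyguwkh → vaduyguwkh.
So the correct form is vaduyguwkh, option (B).
(A) vadokguwkh is wrong: it uses imperfective instead of progressive for aspect.
(C) vaduyguwya is wrong: it uses active instead of reflexive for voice.
(D) vaduyochkh is wrong: it uses remote past instead of future for tense.

B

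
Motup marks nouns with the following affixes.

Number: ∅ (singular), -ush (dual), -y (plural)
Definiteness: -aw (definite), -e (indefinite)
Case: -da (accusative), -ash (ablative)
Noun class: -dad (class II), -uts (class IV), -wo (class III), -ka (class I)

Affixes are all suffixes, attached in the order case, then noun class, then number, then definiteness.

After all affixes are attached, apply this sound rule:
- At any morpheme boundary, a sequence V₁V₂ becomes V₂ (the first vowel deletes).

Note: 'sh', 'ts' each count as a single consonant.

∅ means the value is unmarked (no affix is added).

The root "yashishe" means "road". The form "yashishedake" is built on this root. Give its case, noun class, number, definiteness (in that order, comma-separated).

Segment: yashishe-da-ka-e.
case: -da → accusative.
noun class: -ka → class I.
number: ∅ → singular.
definiteness: -e → indefinite.

accusative, class I, singular, indefinite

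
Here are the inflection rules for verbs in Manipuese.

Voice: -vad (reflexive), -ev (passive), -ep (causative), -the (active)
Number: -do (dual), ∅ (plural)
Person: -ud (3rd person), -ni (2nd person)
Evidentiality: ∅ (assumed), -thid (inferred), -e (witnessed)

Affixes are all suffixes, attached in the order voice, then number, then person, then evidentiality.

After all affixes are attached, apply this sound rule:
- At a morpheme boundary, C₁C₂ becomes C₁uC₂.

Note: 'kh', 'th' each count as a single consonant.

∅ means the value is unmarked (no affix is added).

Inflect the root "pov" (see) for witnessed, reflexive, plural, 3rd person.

Attach voice reflexive -vad → povvad.
number = plural: zero marking, form stays povvad.
Attach person 3rd person -ud → povvadud.
Attach evidentiality witnessed -e → povvadude.
Apply epenthesis: povvadude → povuvadude.

povuvadude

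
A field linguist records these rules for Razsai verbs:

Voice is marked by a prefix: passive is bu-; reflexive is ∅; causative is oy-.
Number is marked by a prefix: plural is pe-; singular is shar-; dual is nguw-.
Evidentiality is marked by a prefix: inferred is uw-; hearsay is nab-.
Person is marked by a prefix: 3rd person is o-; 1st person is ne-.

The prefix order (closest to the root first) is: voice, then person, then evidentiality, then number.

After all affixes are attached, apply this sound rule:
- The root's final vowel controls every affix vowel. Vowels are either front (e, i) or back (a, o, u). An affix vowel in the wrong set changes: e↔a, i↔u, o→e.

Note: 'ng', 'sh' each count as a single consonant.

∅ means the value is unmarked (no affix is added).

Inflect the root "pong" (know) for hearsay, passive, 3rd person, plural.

Attach voice passive bu- → bupong.
Attach person 3rd person o- → obupong.
Attach evidentiality hearsay nab- → nabobupong.
Attach number plural pe- → penabobupong.
Apply vowel harmony: penabobupong → panabobupong.

panabobupong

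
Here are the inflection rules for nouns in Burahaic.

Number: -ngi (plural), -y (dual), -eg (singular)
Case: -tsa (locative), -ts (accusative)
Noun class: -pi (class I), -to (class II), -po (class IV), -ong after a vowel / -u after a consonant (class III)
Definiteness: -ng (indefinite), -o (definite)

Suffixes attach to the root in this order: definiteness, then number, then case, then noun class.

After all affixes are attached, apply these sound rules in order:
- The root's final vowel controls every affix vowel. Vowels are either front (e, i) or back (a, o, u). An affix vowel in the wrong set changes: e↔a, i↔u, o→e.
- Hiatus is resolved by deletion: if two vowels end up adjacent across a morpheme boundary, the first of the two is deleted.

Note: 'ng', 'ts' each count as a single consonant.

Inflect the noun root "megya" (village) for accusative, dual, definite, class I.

Attach definiteness definite -o → megyao.
Attach number dual -y → megyaoy.
Attach case accusative -ts → megyaoyts.
Attach noun class class I -pi → megyaoytspi.
Apply vowel harmony: megyaoytspi → megyaoytspu.
Apply vowel deletion: megyaoytspu → megyoytspu.

megyoytspu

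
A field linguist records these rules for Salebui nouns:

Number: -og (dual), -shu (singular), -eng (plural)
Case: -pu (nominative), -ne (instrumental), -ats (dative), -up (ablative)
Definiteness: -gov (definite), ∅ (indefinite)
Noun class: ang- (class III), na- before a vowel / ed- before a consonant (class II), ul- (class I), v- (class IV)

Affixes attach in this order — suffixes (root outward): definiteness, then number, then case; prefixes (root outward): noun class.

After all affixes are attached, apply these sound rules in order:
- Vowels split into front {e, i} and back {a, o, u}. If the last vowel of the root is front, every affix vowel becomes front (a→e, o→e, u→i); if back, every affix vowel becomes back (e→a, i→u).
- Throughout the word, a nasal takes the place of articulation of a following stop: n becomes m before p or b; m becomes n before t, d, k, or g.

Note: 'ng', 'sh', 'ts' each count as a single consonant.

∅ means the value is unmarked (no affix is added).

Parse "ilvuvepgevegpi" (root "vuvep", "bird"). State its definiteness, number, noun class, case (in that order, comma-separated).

definite, dual, class I, nominative

Segment: ul-vuvep-gov-og-pu.
definiteness: -gov → definite.
number: -og → dual.
noun class: ul- → class I.
case: -pu → nominative.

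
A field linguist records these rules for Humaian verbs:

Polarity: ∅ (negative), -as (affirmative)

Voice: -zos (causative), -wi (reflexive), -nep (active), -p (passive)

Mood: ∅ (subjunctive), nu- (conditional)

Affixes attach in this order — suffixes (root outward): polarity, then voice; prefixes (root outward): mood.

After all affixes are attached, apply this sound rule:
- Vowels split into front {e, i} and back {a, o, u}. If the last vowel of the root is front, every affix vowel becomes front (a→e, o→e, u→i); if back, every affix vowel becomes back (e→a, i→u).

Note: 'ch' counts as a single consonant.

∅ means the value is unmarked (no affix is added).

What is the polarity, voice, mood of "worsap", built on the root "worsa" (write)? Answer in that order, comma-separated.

Segment: worsa-p.
polarity: ∅ → negative.
voice: -p → passive.
mood: ∅ → subjunctive.

negative, passive, subjunctive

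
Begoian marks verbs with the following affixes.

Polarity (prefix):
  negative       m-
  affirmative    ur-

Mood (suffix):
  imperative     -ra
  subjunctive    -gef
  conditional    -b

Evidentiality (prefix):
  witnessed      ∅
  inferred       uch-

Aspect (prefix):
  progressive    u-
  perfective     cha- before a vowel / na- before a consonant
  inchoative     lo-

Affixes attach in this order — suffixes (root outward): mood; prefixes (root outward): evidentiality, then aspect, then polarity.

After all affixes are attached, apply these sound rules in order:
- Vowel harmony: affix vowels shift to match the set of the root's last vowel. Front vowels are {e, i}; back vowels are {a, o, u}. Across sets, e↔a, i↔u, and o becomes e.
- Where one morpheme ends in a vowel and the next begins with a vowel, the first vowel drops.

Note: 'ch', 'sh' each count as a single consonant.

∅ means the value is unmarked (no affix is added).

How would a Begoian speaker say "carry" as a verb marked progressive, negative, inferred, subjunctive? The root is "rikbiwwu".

muchrikbiwwugaf

Attach evidentiality inferred uch- → uchrikbiwwu.
Attach aspect progressive u- → uuchrikbiwwu.
Attach mood subjunctive -gef → uuchrikbiwwugef.
Attach polarity negative m- → muuchrikbiwwugef.
Apply vowel harmony: muuchrikbiwwugef → muuchrikbiwwugaf.
Apply vowel deletion: muuchrikbiwwugaf → muchrikbiwwugaf.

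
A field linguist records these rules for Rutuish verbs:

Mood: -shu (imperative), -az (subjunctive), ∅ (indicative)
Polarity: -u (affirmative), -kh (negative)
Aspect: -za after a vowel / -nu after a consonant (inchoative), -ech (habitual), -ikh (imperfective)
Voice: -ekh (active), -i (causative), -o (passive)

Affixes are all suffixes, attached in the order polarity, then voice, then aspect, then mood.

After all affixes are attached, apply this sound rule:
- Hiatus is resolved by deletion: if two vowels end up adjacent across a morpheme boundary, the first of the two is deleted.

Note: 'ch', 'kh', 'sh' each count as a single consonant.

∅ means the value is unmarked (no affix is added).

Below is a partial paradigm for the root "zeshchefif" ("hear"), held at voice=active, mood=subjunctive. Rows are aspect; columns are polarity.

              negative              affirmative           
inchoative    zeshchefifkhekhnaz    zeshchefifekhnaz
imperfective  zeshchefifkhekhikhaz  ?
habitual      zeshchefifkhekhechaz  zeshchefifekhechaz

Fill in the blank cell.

Attach polarity affirmative -u → zeshchefifu.
Attach voice active -ekh → zeshchefifuekh.
Attach aspect imperfective -ikh → zeshchefifuekhikh.
Attach mood subjunctive -az → zeshchefifuekhikhaz.
Apply vowel deletion: zeshchefifuekhikhaz → zeshchefifekhikhaz.

zeshchefifekhikhaz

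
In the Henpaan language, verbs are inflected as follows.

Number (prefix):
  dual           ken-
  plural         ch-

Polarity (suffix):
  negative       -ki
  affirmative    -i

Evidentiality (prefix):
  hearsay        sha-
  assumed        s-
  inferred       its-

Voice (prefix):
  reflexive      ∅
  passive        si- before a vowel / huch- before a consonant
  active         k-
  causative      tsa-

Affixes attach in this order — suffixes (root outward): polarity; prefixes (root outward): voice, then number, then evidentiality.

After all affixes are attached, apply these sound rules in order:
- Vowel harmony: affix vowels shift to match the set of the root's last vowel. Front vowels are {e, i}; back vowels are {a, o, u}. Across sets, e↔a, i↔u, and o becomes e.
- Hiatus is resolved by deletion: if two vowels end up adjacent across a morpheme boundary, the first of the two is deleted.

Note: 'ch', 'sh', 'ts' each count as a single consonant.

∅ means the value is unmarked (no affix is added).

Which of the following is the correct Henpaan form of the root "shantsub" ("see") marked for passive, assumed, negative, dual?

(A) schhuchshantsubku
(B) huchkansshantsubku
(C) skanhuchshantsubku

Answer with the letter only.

Attach voice passive huch- (before consonant 'sh') → huchshantsub.
Attach number dual ken- → kenhuchshantsub.
Attach polarity negative -ki → kenhuchshantsubki.
Attach evidentiality assumed s- → skenhuchshantsubki.
Apply vowel harmony: skenhuchshantsubki → skanhuchshantsubku.
Vowel deletion: no change.
So the correct form is skanhuchshantsubku, option (C).
(B) huchkansshantsubku is wrong: it has the affixes in the wrong order.
(A) schhuchshantsubku is wrong: it uses plural instead of dual for number.

C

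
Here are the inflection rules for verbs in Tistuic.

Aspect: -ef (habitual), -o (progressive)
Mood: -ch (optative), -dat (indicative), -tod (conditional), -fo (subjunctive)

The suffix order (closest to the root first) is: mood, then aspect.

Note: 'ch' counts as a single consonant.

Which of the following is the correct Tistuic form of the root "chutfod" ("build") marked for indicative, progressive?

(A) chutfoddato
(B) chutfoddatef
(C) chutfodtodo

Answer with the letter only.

Attach mood indicative -dat → chutfoddat.
Attach aspect progressive -o → chutfoddato.
So the correct form is chutfoddato, option (A).
(B) chutfoddatef is wrong: it uses habitual instead of progressive for aspect.
(C) chutfodtodo is wrong: it uses conditional instead of indicative for mood.

A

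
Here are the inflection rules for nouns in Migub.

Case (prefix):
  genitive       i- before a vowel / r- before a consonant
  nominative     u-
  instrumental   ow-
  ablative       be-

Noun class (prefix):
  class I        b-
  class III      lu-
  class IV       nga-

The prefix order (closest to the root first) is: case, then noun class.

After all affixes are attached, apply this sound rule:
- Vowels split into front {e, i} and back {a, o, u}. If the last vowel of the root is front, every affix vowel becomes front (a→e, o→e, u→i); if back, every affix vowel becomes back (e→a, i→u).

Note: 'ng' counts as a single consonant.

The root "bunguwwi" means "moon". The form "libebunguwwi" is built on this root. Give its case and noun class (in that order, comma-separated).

Segment: lu-be-bunguwwi.
case: be- → ablative.
noun class: lu- → class III.

ablative, class III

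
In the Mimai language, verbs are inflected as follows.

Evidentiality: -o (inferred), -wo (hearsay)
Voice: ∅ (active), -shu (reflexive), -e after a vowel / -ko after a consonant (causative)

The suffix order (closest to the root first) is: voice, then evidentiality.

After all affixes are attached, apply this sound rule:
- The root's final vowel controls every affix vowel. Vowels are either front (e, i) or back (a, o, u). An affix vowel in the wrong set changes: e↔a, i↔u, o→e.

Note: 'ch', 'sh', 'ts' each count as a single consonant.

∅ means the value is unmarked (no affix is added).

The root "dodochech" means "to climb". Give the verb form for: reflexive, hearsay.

dodochechshiwe

Attach voice reflexive -shu → dodochechshu.
Attach evidentiality hearsay -wo → dodochechshuwo.
Apply vowel harmony: dodochechshuwo → dodochechshiwe.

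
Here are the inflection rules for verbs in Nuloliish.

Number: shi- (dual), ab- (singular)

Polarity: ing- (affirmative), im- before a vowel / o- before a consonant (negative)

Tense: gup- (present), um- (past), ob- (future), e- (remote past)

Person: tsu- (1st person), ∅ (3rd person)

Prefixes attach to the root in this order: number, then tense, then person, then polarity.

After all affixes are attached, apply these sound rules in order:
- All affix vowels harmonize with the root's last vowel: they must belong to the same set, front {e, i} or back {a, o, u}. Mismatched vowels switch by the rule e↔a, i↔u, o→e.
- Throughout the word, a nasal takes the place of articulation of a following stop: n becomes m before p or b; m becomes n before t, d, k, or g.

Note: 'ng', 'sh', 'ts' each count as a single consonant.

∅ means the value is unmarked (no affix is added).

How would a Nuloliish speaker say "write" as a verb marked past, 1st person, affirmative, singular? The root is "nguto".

ungtsuumabnguto

Attach number singular ab- → abnguto.
Attach tense past um- → umabnguto.
Attach person 1st person tsu- → tsuumabnguto.
Attach polarity affirmative ing- → ingtsuumabnguto.
Apply vowel harmony: ingtsuumabnguto → ungtsuumabnguto.
Nasal assimilation: no change.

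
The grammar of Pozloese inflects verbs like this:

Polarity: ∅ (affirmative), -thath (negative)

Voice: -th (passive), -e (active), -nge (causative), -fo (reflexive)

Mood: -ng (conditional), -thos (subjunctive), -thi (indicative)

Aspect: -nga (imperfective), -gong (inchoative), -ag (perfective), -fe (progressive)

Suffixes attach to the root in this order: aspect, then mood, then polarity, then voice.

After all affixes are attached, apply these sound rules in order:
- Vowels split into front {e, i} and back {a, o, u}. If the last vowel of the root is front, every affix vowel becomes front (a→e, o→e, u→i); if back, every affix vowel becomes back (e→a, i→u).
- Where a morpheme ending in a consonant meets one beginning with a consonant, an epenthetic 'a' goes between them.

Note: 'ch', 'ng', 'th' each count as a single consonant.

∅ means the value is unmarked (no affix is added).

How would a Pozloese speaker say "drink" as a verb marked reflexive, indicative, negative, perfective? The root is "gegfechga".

Attach aspect perfective -ag → gegfechgaag.
Attach mood indicative -thi → gegfechgaagthi.
Attach polarity negative -thath → gegfechgaagthithath.
Attach voice reflexive -fo → gegfechgaagthithathfo.
Apply vowel harmony: gegfechgaagthithathfo → gegfechgaagthuthathfo.
Apply epenthesis: gegfechgaagthuthathfo → gegfechgaagathuthathafo.

gegfechgaagathuthathafo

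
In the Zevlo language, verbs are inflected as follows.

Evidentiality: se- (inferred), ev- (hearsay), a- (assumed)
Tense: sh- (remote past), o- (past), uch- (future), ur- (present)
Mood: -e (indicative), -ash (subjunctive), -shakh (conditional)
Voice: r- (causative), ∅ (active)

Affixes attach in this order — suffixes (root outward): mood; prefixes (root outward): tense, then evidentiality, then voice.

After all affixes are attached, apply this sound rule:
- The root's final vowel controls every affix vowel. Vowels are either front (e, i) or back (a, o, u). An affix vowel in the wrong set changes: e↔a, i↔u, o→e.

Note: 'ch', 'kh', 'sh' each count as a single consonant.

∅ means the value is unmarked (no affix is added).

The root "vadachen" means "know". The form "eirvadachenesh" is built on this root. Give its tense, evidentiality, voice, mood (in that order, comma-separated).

Segment: a-ur-vadachen-ash.
tense: ur- → present.
evidentiality: a- → assumed.
voice: ∅ → active.
mood: -ash → subjunctive.

present, assumed, active, subjunctive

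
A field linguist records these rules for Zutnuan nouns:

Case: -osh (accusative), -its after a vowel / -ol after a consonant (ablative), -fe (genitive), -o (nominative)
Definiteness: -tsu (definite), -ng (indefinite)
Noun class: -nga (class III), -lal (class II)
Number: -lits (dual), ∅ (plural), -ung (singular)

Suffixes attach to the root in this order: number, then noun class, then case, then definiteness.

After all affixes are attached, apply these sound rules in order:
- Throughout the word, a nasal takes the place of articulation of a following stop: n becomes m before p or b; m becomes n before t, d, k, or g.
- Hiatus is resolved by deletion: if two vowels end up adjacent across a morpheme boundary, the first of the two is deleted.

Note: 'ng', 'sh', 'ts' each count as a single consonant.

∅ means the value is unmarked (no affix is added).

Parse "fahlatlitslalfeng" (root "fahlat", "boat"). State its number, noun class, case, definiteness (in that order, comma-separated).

dual, class II, genitive, indefinite

Segment: fahlat-lits-lal-fe-ng.
number: -lits → dual.
noun class: -lal → class II.
case: -fe → genitive.
definiteness: -ng → indefinite.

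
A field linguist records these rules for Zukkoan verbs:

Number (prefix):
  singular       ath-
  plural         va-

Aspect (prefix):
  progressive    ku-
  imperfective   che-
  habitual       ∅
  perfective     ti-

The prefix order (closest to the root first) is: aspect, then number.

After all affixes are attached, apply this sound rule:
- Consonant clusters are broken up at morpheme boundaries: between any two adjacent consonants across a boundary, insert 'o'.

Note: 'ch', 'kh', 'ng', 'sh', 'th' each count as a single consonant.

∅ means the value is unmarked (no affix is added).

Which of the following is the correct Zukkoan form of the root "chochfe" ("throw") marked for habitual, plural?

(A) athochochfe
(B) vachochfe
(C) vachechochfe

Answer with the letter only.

B

aspect = habitual: zero marking, form stays chochfe.
Attach number plural va- → vachochfe.
Epenthesis: no change.
So the correct form is vachochfe, option (B).
(A) athochochfe is wrong: it uses singular instead of plural for number.
(C) vachechochfe is wrong: it uses imperfective instead of habitual for aspect.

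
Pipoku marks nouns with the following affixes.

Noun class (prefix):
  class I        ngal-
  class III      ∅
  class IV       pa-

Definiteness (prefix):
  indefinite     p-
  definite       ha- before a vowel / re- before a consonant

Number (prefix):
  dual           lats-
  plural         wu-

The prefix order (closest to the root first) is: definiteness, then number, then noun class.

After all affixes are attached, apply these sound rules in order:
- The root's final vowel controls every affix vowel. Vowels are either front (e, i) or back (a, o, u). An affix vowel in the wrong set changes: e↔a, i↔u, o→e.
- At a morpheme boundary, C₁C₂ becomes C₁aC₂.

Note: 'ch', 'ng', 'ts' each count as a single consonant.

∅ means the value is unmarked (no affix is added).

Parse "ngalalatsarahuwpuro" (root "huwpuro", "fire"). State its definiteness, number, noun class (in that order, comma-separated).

definite, dual, class I

Segment: ngal-lats-re-huwpuro.
definiteness: ha/re- → definite.
number: lats- → dual.
noun class: ngal- → class I.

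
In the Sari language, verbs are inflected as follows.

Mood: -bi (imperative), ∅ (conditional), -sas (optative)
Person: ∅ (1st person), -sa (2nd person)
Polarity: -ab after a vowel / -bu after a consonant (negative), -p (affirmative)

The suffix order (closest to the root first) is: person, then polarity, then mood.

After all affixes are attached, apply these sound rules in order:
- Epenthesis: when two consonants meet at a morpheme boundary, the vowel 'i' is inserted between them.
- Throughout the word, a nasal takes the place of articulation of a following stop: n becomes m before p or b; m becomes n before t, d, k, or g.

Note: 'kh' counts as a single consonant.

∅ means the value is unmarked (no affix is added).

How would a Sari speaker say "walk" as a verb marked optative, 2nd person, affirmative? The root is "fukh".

Attach person 2nd person -sa → fukhsa.
Attach polarity affirmative -p → fukhsap.
Attach mood optative -sas → fukhsapsas.
Apply epenthesis: fukhsapsas → fukhisapisas.
Nasal assimilation: no change.

fukhisapisas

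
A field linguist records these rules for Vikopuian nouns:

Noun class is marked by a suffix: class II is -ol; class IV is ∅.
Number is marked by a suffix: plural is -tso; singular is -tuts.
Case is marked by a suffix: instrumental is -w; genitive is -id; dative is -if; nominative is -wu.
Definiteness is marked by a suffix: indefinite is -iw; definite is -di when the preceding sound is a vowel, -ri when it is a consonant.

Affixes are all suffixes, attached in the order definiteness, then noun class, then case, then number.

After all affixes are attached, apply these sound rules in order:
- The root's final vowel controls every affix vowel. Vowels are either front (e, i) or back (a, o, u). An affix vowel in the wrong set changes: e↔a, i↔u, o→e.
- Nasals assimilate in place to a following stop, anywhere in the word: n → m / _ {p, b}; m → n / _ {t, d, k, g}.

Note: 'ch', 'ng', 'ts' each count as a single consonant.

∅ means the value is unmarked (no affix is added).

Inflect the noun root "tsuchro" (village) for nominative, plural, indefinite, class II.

Attach definiteness indefinite -iw → tsuchroiw.
Attach noun class class II -ol → tsuchroiwol.
Attach case nominative -wu → tsuchroiwolwu.
Attach number plural -tso → tsuchroiwolwutso.
Apply vowel harmony: tsuchroiwolwutso → tsuchrouwolwutso.
Nasal assimilation: no change.

tsuchrouwolwutso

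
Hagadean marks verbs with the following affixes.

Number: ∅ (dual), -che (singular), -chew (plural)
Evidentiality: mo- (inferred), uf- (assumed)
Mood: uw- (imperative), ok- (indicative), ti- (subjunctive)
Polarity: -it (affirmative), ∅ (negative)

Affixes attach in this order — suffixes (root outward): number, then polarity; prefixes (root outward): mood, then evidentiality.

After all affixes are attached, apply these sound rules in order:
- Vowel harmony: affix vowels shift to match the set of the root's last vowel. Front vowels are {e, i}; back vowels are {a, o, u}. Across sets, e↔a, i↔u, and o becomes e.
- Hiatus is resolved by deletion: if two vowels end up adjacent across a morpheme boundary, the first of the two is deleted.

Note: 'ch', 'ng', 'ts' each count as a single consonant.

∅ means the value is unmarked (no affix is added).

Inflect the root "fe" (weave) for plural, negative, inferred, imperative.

Attach number plural -chew → fechew.
Attach mood imperative uw- → uwfechew.
Attach evidentiality inferred mo- → mouwfechew.
polarity = negative: zero marking, form stays mouwfechew.
Apply vowel harmony: mouwfechew → meiwfechew.
Apply vowel deletion: meiwfechew → miwfechew.

miwfechew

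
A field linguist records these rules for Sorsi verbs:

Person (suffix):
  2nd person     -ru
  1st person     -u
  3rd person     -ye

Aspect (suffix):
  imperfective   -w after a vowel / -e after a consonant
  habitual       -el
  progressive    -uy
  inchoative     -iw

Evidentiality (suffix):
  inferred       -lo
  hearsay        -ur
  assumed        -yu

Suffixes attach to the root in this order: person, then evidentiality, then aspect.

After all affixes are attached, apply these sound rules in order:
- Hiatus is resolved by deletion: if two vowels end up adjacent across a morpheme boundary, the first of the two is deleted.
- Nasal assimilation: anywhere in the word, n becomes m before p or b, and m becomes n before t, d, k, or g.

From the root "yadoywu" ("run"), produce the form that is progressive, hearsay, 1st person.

Attach person 1st person -u → yadoywuu.
Attach evidentiality hearsay -ur → yadoywuuur.
Attach aspect progressive -uy → yadoywuuuruy.
Apply vowel deletion: yadoywuuuruy → yadoywuruy.
Nasal assimilation: no change.

yadoywuruy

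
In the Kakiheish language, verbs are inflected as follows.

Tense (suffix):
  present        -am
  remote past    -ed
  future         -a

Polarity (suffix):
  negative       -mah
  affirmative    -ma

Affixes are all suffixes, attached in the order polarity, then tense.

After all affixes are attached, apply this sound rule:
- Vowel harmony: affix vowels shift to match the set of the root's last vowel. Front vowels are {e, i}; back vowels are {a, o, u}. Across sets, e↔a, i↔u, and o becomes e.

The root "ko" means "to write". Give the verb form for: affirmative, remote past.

komaad

Attach polarity affirmative -ma → koma.
Attach tense remote past -ed → komaed.
Apply vowel harmony: komaed → komaad.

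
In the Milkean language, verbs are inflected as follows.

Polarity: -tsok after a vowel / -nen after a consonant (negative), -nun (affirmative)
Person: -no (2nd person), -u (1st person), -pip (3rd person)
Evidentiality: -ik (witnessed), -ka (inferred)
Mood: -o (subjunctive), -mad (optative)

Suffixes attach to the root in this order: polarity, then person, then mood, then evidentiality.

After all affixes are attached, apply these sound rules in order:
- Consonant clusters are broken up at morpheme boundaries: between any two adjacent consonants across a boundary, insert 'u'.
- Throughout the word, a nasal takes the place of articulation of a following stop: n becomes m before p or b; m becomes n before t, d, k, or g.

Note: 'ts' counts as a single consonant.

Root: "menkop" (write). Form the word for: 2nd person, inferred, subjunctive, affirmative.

Attach polarity affirmative -nun → menkopnun.
Attach person 2nd person -no → menkopnunno.
Attach mood subjunctive -o → menkopnunnoo.
Attach evidentiality inferred -ka → menkopnunnooka.
Apply epenthesis: menkopnunnooka → menkopunununooka.
Nasal assimilation: no change.

menkopunununooka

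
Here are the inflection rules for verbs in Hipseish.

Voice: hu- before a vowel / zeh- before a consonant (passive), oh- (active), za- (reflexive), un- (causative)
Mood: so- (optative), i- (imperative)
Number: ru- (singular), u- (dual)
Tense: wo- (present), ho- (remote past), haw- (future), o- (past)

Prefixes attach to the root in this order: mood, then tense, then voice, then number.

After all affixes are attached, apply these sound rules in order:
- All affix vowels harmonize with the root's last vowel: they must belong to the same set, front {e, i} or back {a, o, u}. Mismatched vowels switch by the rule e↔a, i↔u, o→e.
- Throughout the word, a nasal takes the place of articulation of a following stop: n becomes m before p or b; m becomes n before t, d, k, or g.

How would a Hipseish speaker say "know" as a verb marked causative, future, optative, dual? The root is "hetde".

iinhewsehetde

Attach mood optative so- → sohetde.
Attach tense future haw- → hawsohetde.
Attach voice causative un- → unhawsohetde.
Attach number dual u- → uunhawsohetde.
Apply vowel harmony: uunhawsohetde → iinhewsehetde.
Nasal assimilation: no change.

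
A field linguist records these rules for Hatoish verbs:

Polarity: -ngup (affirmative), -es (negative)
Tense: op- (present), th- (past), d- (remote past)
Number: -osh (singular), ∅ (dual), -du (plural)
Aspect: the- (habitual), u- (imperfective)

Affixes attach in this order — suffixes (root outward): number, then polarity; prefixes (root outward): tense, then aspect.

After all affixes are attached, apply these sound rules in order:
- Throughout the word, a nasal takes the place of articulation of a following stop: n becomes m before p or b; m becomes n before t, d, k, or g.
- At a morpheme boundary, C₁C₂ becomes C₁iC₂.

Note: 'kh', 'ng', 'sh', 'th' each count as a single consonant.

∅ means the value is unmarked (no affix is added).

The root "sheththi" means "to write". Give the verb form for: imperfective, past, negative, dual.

number = dual: zero marking, form stays sheththi.
Attach tense past th- → thsheththi.
Attach polarity negative -es → thsheththies.
Attach aspect imperfective u- → uthsheththies.
Nasal assimilation: no change.
Apply epenthesis: uthsheththies → uthisheththies.

uthisheththies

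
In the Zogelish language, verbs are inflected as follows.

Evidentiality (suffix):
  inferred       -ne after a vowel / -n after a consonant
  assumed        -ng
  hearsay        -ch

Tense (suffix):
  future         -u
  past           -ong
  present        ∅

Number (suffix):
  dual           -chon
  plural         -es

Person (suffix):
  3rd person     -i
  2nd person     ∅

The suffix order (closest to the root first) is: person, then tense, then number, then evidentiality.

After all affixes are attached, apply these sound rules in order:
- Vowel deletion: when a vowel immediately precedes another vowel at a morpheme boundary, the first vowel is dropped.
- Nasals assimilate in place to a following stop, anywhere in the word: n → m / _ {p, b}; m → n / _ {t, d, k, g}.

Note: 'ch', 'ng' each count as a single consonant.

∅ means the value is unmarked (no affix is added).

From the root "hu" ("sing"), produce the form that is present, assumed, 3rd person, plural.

Attach person 3rd person -i → hui.
tense = present: zero marking, form stays hui.
Attach number plural -es → huies.
Attach evidentiality assumed -ng → huiesng.
Apply vowel deletion: huiesng → hesng.
Nasal assimilation: no change.

hesng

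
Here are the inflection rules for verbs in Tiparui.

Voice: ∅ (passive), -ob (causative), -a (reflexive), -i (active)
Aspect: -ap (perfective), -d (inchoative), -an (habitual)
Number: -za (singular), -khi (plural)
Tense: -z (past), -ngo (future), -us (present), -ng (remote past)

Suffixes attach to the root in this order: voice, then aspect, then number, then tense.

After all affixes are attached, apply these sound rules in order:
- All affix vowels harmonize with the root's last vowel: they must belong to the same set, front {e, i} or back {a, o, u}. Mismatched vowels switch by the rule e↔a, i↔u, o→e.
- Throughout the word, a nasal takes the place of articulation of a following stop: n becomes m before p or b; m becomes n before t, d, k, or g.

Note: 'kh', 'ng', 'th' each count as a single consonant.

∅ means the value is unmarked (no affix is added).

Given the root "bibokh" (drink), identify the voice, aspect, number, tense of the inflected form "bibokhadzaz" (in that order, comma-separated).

Segment: bibokh-a-d-za-z.
voice: -a → reflexive.
aspect: -d → inchoative.
number: -za → singular.
tense: -z → past.

reflexive, inchoative, singular, past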